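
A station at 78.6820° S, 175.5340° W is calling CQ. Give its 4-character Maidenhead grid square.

Shift to the Maidenhead origin (180°W, 90°S): lon 4.47, lat 11.32.
Field: lon ⌊4.47/20⌋ = 0 → A; lat ⌊11.32/10⌋ = 1 → B.
Square: lon ⌊4.47/2⌋ = 2; lat ⌊1.32/1⌋ = 1.

AB21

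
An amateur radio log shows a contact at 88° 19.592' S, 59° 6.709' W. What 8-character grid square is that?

GA01kq61

Offset from 180°W / 90°S: lon 120.88818°, lat 1.67347°.
Field: lon ⌊120.88818/20⌋ = 6 → G; lat ⌊1.67347/10⌋ = 0 → A.
Square: lon ⌊0.88818/2⌋ = 0; lat ⌊1.67347/1⌋ = 1.
Subsquare: lon ⌊0.88818/0.0833333⌋ = 10 → k; lat ⌊0.67347/0.0416667⌋ = 16 → q.
Extended square: lon ⌊0.05485/0.00833333⌋ = 6; lat ⌊0.00680/0.00416667⌋ = 1.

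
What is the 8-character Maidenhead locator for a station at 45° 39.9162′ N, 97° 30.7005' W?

Add 180° to longitude and 90° to latitude: 82.48833, 135.66527.
Field (20°×10°, letters A–R): lon ⌊82.48833/20⌋ = 4 → E; lat ⌊135.66527/10⌋ = 13 → N.
Square (2°×1°, digits 0–9): lon ⌊2.48833/2⌋ = 1; lat ⌊5.66527/1⌋ = 5.
Subsquare (5′×2.5′, letters a–x): lon ⌊0.48833/0.0833333⌋ = 5 → f; lat ⌊0.66527/0.0416667⌋ = 15 → p.
Extended square (30″×15″, digits 0–9): lon ⌊0.07166/0.00833333⌋ = 8; lat ⌊0.04027/0.00416667⌋ = 9.

EN15fp89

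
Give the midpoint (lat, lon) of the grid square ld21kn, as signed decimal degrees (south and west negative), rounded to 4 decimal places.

Field L=11, D=3: +11·20° lon, +3·10° lat → SW at lon 40°, lat -60°.
Square 2, 1: +2·2° lon, +1·1° lat → SW at lon 44°, lat -59°.
Subsquare k=10, n=13: +10·0.0833333° lon, +13·0.0416667° lat → SW at lon 44.8333°, lat -58.4583°.
Cell spans 0.0833333° lon × 0.0416667° lat. Centre is SW corner plus half of each.
latitude -58.4375, longitude 44.8750.

-58.4375, 44.8750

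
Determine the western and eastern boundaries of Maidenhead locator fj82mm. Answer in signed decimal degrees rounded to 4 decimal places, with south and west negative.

-63.0000, -62.9167

Field F=5, J=9: +5·20° lon, +9·10° lat → SW at lon -80°, lat 0°.
Square 8, 2: +8·2° lon, +2·1° lat → SW at lon -64°, lat 2°.
Subsquare m=12, m=12: +12·0.0833333° lon, +12·0.0416667° lat → SW at lon -63°, lat 2.5°.
Cell spans 0.0833333° lon × 0.0416667° lat.
west -63.0000, east -62.9167.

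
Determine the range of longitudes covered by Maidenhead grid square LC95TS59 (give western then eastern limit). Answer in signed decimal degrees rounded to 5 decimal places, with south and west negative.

59.62500, 59.63333

Field L=11, C=2: +11·20° lon, +2·10° lat → SW at lon 40°, lat -70°.
Square 9, 5: +9·2° lon, +5·1° lat → SW at lon 58°, lat -65°.
Subsquare t=19, s=18: +19·0.0833333° lon, +18·0.0416667° lat → SW at lon 59.5833°, lat -64.25°.
Extended square 5, 9: +5·0.00833333° lon, +9·0.00416667° lat → SW at lon 59.625°, lat -64.2125°.
Cell spans 0.00833333° lon × 0.00416667° lat.
west 59.62500, east 59.63333.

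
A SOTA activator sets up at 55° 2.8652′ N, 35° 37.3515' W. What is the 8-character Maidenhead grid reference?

HO25eb51

Shift to the Maidenhead origin (180°W, 90°S): lon 144.37748, lat 145.04775.
Field (20°×10°, letters A–R): 144.37748/20 → 7 → H, 145.04775/10 → 14 → O; chars HO.
Square (2°×1°, digits 0–9): 4.37748/2 → 2, 5.04775/1 → 5; chars 25.
Subsquare (5′×2.5′, letters a–x): 0.37748/0.0833333 → 4 → e, 0.04775/0.0416667 → 1 → b; chars eb.
Extended square (30″×15″, digits 0–9): 0.04414/0.00833333 → 5, 0.00609/0.00416667 → 1; chars 51.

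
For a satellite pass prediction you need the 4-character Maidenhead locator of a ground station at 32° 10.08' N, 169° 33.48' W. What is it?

Shift to the Maidenhead origin (180°W, 90°S): lon 10.44, lat 122.17.
Field: 10.44/20 → 0 → A, 122.17/10 → 12 → M; chars AM.
Square: 10.44/2 → 5, 2.17/1 → 2; chars 52.

AM52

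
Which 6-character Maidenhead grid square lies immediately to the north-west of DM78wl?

DM78vm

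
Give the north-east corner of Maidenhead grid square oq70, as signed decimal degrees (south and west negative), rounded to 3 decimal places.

71.000, 116.000

Field O=14, Q=16: +14·20° lon, +16·10° lat → SW at lon 100°, lat 70°.
Square 7, 0: +7·2° lon, +0·1° lat → SW at lon 114°, lat 70°.
Cell spans 2° lon × 1° lat. NE corner is SW corner plus one full cell.
latitude 71.000, longitude 116.000.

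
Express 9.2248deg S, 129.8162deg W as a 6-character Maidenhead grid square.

Offset from 180°W / 90°S: lon 50.1838°, lat 80.7752°.
Field (20°×10°, letters A–R): lon ⌊50.1838/20⌋ = 2 → C; lat ⌊80.7752/10⌋ = 8 → I.
Square (2°×1°, digits 0–9): lon ⌊10.1838/2⌋ = 5; lat ⌊0.7752/1⌋ = 0.
Subsquare (5′×2.5′, letters a–x): lon ⌊0.1838/0.0833333⌋ = 2 → c; lat ⌊0.7752/0.0416667⌋ = 18 → s.

CI50cs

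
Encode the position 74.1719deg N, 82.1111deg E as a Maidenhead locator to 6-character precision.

NQ14be

Offset from 180°W / 90°S: lon 262.1111°, lat 164.1719°.
Field (20°×10°, letters A–R): 262.1111/20 → 13 → N, 164.1719/10 → 16 → Q; chars NQ.
Square (2°×1°, digits 0–9): 2.1111/2 → 1, 4.1719/1 → 4; chars 14.
Subsquare (5′×2.5′, letters a–x): 0.1111/0.0833333 → 1 → b, 0.1719/0.0416667 → 4 → e; chars be.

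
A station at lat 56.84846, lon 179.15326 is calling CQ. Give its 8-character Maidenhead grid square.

RO96nu83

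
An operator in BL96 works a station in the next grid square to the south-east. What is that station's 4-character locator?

CL05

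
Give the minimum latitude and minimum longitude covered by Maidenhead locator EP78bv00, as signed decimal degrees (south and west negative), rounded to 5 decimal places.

68.87500, -85.91667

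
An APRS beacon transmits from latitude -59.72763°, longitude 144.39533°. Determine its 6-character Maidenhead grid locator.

Offset from 180°W / 90°S: lon 324.3953°, lat 30.2724°.
Field: 324.3953/20 → 16 → Q, 30.2724/10 → 3 → D; chars QD.
Square: 4.3953/2 → 2, 0.2724/1 → 0; chars 20.
Subsquare: 0.3953/0.0833333 → 4 → e, 0.2724/0.0416667 → 6 → g; chars eg.

QD20eg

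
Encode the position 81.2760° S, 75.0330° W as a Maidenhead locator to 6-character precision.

FA28lr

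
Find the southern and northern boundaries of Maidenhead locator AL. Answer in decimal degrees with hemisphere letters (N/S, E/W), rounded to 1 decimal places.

Field A=0, L=11: +0·20° lon, +11·10° lat → SW at lon -180°, lat 20°.
Cell spans 20° lon × 10° lat.
south 20.0° N, north 30.0° N.

20.0° N, 30.0° N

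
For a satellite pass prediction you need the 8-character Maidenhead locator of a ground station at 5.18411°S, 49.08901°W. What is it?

GI54kt95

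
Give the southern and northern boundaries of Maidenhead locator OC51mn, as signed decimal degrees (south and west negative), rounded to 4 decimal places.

-68.4583, -68.4167

Field O=14, C=2: +14·20° lon, +2·10° lat → SW at lon 100°, lat -70°.
Square 5, 1: +5·2° lon, +1·1° lat → SW at lon 110°, lat -69°.
Subsquare m=12, n=13: +12·0.0833333° lon, +13·0.0416667° lat → SW at lon 111°, lat -68.4583°.
Cell spans 0.0833333° lon × 0.0416667° lat.
south -68.4583, north -68.4167.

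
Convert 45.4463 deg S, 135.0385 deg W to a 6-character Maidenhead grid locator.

Shift to the Maidenhead origin (180°W, 90°S): lon 44.9615, lat 44.5537.
Field: lon ⌊44.9615/20⌋ = 2 → C; lat ⌊44.5537/10⌋ = 4 → E.
Square: lon ⌊4.9615/2⌋ = 2; lat ⌊4.5537/1⌋ = 4.
Subsquare: lon ⌊0.9615/0.0833333⌋ = 11 → l; lat ⌊0.5537/0.0416667⌋ = 13 → n.

CE24ln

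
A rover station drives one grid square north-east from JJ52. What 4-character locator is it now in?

JJ63

Longitude square 5; +1 → 6.
Latitude square 2; +1 → 3.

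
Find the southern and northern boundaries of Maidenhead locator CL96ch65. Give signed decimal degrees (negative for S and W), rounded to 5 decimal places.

Field C=2, L=11: +2·20° lon, +11·10° lat → SW at lon -140°, lat 20°.
Square 9, 6: +9·2° lon, +6·1° lat → SW at lon -122°, lat 26°.
Subsquare c=2, h=7: +2·0.0833333° lon, +7·0.0416667° lat → SW at lon -121.833°, lat 26.2917°.
Extended square 6, 5: +6·0.00833333° lon, +5·0.00416667° lat → SW at lon -121.783°, lat 26.3125°.
Cell spans 0.00833333° lon × 0.00416667° lat.
south 26.31250, north 26.31667.

26.31250, 26.31667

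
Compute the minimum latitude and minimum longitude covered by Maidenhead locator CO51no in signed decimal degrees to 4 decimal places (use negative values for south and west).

51.5833, -128.9167

Field C=2, O=14: +2·20° lon, +14·10° lat → SW at lon -140°, lat 50°.
Square 5, 1: +5·2° lon, +1·1° lat → SW at lon -130°, lat 51°.
Subsquare n=13, o=14: +13·0.0833333° lon, +14·0.0416667° lat → SW at lon -128.917°, lat 51.5833°.
latitude 51.5833, longitude -128.9167.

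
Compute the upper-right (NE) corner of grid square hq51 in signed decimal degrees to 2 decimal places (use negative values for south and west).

Field H=7, Q=16: +7·20° lon, +16·10° lat → SW at lon -40°, lat 70°.
Square 5, 1: +5·2° lon, +1·1° lat → SW at lon -30°, lat 71°.
Cell spans 2° lon × 1° lat. NE corner is SW corner plus one full cell.
latitude 72.00, longitude -28.00.

72.00, -28.00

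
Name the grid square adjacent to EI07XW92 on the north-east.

Longitude extended square 9; +1 → 10, wraps to 0, carry into subsquare.
Longitude subsquare x = 23; +1 → 24, wraps to 0 = a, carry into square.
Longitude square 0; +1 → 1.
Latitude extended square 2; +1 → 3.

EI17aw03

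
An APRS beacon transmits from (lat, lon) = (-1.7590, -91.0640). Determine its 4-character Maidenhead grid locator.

Shift to the Maidenhead origin (180°W, 90°S): lon 88.94, lat 88.24.
Field: lon ⌊88.94/20⌋ = 4 → E; lat ⌊88.24/10⌋ = 8 → I.
Square: lon ⌊8.94/2⌋ = 4; lat ⌊8.24/1⌋ = 8.

EI48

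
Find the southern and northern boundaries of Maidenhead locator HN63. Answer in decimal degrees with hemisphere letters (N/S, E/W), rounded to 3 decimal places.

Field H=7, N=13: +7·20° lon, +13·10° lat → SW at lon -40°, lat 40°.
Square 6, 3: +6·2° lon, +3·1° lat → SW at lon -28°, lat 43°.
Cell spans 2° lon × 1° lat.
south 43.000° N, north 44.000° N.

43.000° N, 44.000° N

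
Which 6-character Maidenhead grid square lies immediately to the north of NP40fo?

Latitude subsquare o = 14; +1 → 15 = p.
The longitude characters are unchanged.

NP40fp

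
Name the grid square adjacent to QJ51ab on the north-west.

Longitude subsquare a = 0; −1 → -1, wraps to 23 = x, carry into square.
Longitude square 5; −1 → 4.
Latitude subsquare b = 1; +1 → 2 = c.

QJ41xc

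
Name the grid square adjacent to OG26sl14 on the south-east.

OG26sl23

Longitude extended square 1; +1 → 2.
Latitude extended square 4; −1 → 3.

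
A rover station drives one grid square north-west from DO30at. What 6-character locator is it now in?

Longitude subsquare a = 0; −1 → -1, wraps to 23 = x, carry into square.
Longitude square 3; −1 → 2.
Latitude subsquare t = 19; +1 → 20 = u.

DO20xu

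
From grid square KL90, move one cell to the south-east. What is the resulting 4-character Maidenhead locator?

Longitude square 9; +1 → 10, wraps to 0, carry into field.
Longitude field K = 10; +1 → 11 = L.
Latitude square 0; −1 → -1, wraps to 9, carry into field.
Latitude field L = 11; −1 → 10 = K.

LK09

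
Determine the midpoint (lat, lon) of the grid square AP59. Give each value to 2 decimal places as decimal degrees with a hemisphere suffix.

Field A=0, P=15: +0·20° lon, +15·10° lat → SW at lon -180°, lat 60°.
Square 5, 9: +5·2° lon, +9·1° lat → SW at lon -170°, lat 69°.
Cell spans 2° lon × 1° lat. Centre is SW corner plus half of each.
latitude 69.50° N, longitude 169.00° W.

69.50° N, 169.00° W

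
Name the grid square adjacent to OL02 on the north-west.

Longitude square 0; −1 → -1, wraps to 9, carry into field.
Longitude field O = 14; −1 → 13 = N.
Latitude square 2; +1 → 3.

NL93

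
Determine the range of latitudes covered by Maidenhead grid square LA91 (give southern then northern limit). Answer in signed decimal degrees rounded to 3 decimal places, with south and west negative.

-89.000, -88.000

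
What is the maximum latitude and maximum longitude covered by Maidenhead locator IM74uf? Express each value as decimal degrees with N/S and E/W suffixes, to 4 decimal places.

34.2500° N, 4.2500° W

Field I=8, M=12: +8·20° lon, +12·10° lat → SW at lon -20°, lat 30°.
Square 7, 4: +7·2° lon, +4·1° lat → SW at lon -6°, lat 34°.
Subsquare u=20, f=5: +20·0.0833333° lon, +5·0.0416667° lat → SW at lon -4.33333°, lat 34.2083°.
Cell spans 0.0833333° lon × 0.0416667° lat. NE corner is SW corner plus one full cell.
latitude 34.2500° N, longitude 4.2500° W.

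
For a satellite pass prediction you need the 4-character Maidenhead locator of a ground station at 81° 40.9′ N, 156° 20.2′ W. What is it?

BR11

Add 180° to longitude and 90° to latitude: 23.66, 171.68.
Field: lon ⌊23.66/20⌋ = 1 → B; lat ⌊171.68/10⌋ = 17 → R.
Square: lon ⌊3.66/2⌋ = 1; lat ⌊1.68/1⌋ = 1.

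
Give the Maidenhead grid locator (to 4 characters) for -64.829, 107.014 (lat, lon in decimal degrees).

Shift to the Maidenhead origin (180°W, 90°S): lon 287.01, lat 25.17.
Field (20°×10°, letters A–R): 287.01/20 → 14 → O, 25.17/10 → 2 → C; chars OC.
Square (2°×1°, digits 0–9): 7.01/2 → 3, 5.17/1 → 5; chars 35.

OC35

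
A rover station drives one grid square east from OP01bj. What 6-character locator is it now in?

OP01cj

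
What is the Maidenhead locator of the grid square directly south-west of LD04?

KD93

Longitude square 0; −1 → -1, wraps to 9, carry into field.
Longitude field L = 11; −1 → 10 = K.
Latitude square 4; −1 → 3.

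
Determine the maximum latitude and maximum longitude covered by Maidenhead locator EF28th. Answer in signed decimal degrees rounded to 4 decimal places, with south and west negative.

-31.6667, -94.3333

Field E=4, F=5: +4·20° lon, +5·10° lat → SW at lon -100°, lat -40°.
Square 2, 8: +2·2° lon, +8·1° lat → SW at lon -96°, lat -32°.
Subsquare t=19, h=7: +19·0.0833333° lon, +7·0.0416667° lat → SW at lon -94.4167°, lat -31.7083°.
Cell spans 0.0833333° lon × 0.0416667° lat. NE corner is SW corner plus one full cell.
latitude -31.6667, longitude -94.3333.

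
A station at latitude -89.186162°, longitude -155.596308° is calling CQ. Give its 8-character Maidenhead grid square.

BA20et85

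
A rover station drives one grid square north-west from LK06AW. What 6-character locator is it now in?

KK96xx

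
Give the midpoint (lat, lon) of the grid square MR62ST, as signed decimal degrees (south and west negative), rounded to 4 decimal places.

82.8125, 73.5417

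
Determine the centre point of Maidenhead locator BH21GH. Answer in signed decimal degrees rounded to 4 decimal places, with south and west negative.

Field B=1, H=7: +1·20° lon, +7·10° lat → SW at lon -160°, lat -20°.
Square 2, 1: +2·2° lon, +1·1° lat → SW at lon -156°, lat -19°.
Subsquare g=6, h=7: +6·0.0833333° lon, +7·0.0416667° lat → SW at lon -155.5°, lat -18.7083°.
Cell spans 0.0833333° lon × 0.0416667° lat. Centre is SW corner plus half of each.
latitude -18.6875, longitude -155.4583.

-18.6875, -155.4583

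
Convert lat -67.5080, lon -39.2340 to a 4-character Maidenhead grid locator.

Add 180° to longitude and 90° to latitude: 140.77, 22.49.
Field: 140.77/20 → 7 → H, 22.49/10 → 2 → C; chars HC.
Square: 0.77/2 → 0, 2.49/1 → 2; chars 02.

HC02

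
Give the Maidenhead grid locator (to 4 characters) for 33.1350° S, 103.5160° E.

OF16

Add 180° to longitude and 90° to latitude: 283.52, 56.87.
Field: lon ⌊283.52/20⌋ = 14 → O; lat ⌊56.87/10⌋ = 5 → F.
Square: lon ⌊3.52/2⌋ = 1; lat ⌊6.87/1⌋ = 6.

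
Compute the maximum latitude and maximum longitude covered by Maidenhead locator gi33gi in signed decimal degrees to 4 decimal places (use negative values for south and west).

-6.6250, -53.4167

Field G=6, I=8: +6·20° lon, +8·10° lat → SW at lon -60°, lat -10°.
Square 3, 3: +3·2° lon, +3·1° lat → SW at lon -54°, lat -7°.
Subsquare g=6, i=8: +6·0.0833333° lon, +8·0.0416667° lat → SW at lon -53.5°, lat -6.66667°.
Cell spans 0.0833333° lon × 0.0416667° lat. NE corner is SW corner plus one full cell.
latitude -6.6250, longitude -53.4167.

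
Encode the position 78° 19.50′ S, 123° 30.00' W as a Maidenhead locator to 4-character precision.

CB81

Add 180° to longitude and 90° to latitude: 56.50, 11.67.
Field: lon ⌊56.50/20⌋ = 2 → C; lat ⌊11.67/10⌋ = 1 → B.
Square: lon ⌊16.50/2⌋ = 8; lat ⌊1.67/1⌋ = 1.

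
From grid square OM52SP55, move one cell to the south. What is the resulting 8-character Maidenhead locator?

OM52sp54

Latitude extended square 5; −1 → 4.
The longitude characters are unchanged.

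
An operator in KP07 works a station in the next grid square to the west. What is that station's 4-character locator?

JP97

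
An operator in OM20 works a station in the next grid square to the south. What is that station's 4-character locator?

Latitude square 0; −1 → -1, wraps to 9, carry into field.
Latitude field M = 12; −1 → 11 = L.
The longitude characters are unchanged.

OL29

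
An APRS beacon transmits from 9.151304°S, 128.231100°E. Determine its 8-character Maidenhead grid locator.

PI40cu73

Add 180° to longitude and 90° to latitude: 308.23110, 80.84870.
Field: lon ⌊308.23110/20⌋ = 15 → P; lat ⌊80.84870/10⌋ = 8 → I.
Square: lon ⌊8.23110/2⌋ = 4; lat ⌊0.84870/1⌋ = 0.
Subsquare: lon ⌊0.23110/0.0833333⌋ = 2 → c; lat ⌊0.84870/0.0416667⌋ = 20 → u.
Extended square: lon ⌊0.06443/0.00833333⌋ = 7; lat ⌊0.01536/0.00416667⌋ = 3.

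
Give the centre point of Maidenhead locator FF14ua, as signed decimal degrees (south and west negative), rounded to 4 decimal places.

-35.9792, -76.2917

Field F=5, F=5: +5·20° lon, +5·10° lat → SW at lon -80°, lat -40°.
Square 1, 4: +1·2° lon, +4·1° lat → SW at lon -78°, lat -36°.
Subsquare u=20, a=0: +20·0.0833333° lon, +0·0.0416667° lat → SW at lon -76.3333°, lat -36°.
Cell spans 0.0833333° lon × 0.0416667° lat. Centre is SW corner plus half of each.
latitude -35.9792, longitude -76.2917.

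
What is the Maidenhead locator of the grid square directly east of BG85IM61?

BG85im71

Longitude extended square 6; +1 → 7.
The latitude characters are unchanged.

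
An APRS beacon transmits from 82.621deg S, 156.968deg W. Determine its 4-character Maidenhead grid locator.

Shift to the Maidenhead origin (180°W, 90°S): lon 23.03, lat 7.38.
Field: 23.03/20 → 1 → B, 7.38/10 → 0 → A; chars BA.
Square: 3.03/2 → 1, 7.38/1 → 7; chars 17.

BA17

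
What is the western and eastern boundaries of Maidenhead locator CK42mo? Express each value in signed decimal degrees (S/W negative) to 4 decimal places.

-131.0000, -130.9167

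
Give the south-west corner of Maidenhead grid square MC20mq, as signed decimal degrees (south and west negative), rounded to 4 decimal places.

-69.3333, 65.0000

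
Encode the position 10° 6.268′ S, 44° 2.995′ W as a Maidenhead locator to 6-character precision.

GH79xv

Offset from 180°W / 90°S: lon 135.9501°, lat 79.8955°.
Field: lon ⌊135.9501/20⌋ = 6 → G; lat ⌊79.8955/10⌋ = 7 → H.
Square: lon ⌊15.9501/2⌋ = 7; lat ⌊9.8955/1⌋ = 9.
Subsquare: lon ⌊1.9501/0.0833333⌋ = 23 → x; lat ⌊0.8955/0.0416667⌋ = 21 → v.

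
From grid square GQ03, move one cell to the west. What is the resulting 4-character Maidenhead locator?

Longitude square 0; −1 → -1, wraps to 9, carry into field.
Longitude field G = 6; −1 → 5 = F.
The latitude characters are unchanged.

FQ93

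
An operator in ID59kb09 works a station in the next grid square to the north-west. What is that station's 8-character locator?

ID59jc90

Longitude extended square 0; −1 → -1, wraps to 9, carry into subsquare.
Longitude subsquare k = 10; −1 → 9 = j.
Latitude extended square 9; +1 → 10, wraps to 0, carry into subsquare.
Latitude subsquare b = 1; +1 → 2 = c.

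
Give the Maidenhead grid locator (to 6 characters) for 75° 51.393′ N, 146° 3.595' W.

BQ65xu

Add 180° to longitude and 90° to latitude: 33.9401, 165.8565.
Field: 33.9401/20 → 1 → B, 165.8565/10 → 16 → Q; chars BQ.
Square: 13.9401/2 → 6, 5.8565/1 → 5; chars 65.
Subsquare: 1.9401/0.0833333 → 23 → x, 0.8565/0.0416667 → 20 → u; chars xu.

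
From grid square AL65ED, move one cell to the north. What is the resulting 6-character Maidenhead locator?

Latitude subsquare d = 3; +1 → 4 = e.
The longitude characters are unchanged.

AL65ee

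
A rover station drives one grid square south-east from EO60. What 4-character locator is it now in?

Longitude square 6; +1 → 7.
Latitude square 0; −1 → -1, wraps to 9, carry into field.
Latitude field O = 14; −1 → 13 = N.

EN79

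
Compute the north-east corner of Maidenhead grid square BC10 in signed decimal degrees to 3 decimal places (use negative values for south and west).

-69.000, -156.000

Field B=1, C=2: +1·20° lon, +2·10° lat → SW at lon -160°, lat -70°.
Square 1, 0: +1·2° lon, +0·1° lat → SW at lon -158°, lat -70°.
Cell spans 2° lon × 1° lat. NE corner is SW corner plus one full cell.
latitude -69.000, longitude -156.000.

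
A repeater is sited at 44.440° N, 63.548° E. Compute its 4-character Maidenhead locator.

MN14

Shift to the Maidenhead origin (180°W, 90°S): lon 243.55, lat 134.44.
Field (20°×10°, letters A–R): 243.55/20 → 12 → M, 134.44/10 → 13 → N; chars MN.
Square (2°×1°, digits 0–9): 3.55/2 → 1, 4.44/1 → 4; chars 14.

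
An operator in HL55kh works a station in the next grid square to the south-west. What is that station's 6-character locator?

HL55jg

Longitude subsquare k = 10; −1 → 9 = j.
Latitude subsquare h = 7; −1 → 6 = g.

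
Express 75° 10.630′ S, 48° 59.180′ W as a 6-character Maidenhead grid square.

GB54mt

Shift to the Maidenhead origin (180°W, 90°S): lon 131.0137, lat 14.8228.
Field: lon ⌊131.0137/20⌋ = 6 → G; lat ⌊14.8228/10⌋ = 1 → B.
Square: lon ⌊11.0137/2⌋ = 5; lat ⌊4.8228/1⌋ = 4.
Subsquare: lon ⌊1.0137/0.0833333⌋ = 12 → m; lat ⌊0.8228/0.0416667⌋ = 19 → t.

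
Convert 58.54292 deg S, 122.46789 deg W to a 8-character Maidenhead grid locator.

Shift to the Maidenhead origin (180°W, 90°S): lon 57.53211, lat 31.45708.
Field: 57.53211/20 → 2 → C, 31.45708/10 → 3 → D; chars CD.
Square: 17.53211/2 → 8, 1.45708/1 → 1; chars 81.
Subsquare: 1.53211/0.0833333 → 18 → s, 0.45708/0.0416667 → 10 → k; chars sk.
Extended square: 0.03211/0.00833333 → 3, 0.04041/0.00416667 → 9; chars 39.

CD81sk39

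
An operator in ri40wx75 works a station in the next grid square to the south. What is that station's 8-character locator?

Latitude extended square 5; −1 → 4.
The longitude characters are unchanged.

RI40wx74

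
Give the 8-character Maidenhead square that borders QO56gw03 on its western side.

Longitude extended square 0; −1 → -1, wraps to 9, carry into subsquare.
Longitude subsquare g = 6; −1 → 5 = f.
The latitude characters are unchanged.

QO56fw93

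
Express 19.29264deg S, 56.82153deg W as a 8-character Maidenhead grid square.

GH10oq19

Shift to the Maidenhead origin (180°W, 90°S): lon 123.17847, lat 70.70736.
Field: lon ⌊123.17847/20⌋ = 6 → G; lat ⌊70.70736/10⌋ = 7 → H.
Square: lon ⌊3.17847/2⌋ = 1; lat ⌊0.70736/1⌋ = 0.
Subsquare: lon ⌊1.17847/0.0833333⌋ = 14 → o; lat ⌊0.70736/0.0416667⌋ = 16 → q.
Extended square: lon ⌊0.01180/0.00833333⌋ = 1; lat ⌊0.04069/0.00416667⌋ = 9.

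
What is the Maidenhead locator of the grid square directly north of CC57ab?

CC57ac

Latitude subsquare b = 1; +1 → 2 = c.
The longitude characters are unchanged.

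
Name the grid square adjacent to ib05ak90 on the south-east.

IB05bj09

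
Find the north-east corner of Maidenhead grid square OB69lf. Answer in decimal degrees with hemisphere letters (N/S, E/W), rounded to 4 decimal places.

70.7500° S, 113.0000° E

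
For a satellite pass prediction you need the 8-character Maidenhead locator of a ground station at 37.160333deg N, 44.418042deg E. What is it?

LM27fd08

Offset from 180°W / 90°S: lon 224.41804°, lat 127.16033°.
Field: lon ⌊224.41804/20⌋ = 11 → L; lat ⌊127.16033/10⌋ = 12 → M.
Square: lon ⌊4.41804/2⌋ = 2; lat ⌊7.16033/1⌋ = 7.
Subsquare: lon ⌊0.41804/0.0833333⌋ = 5 → f; lat ⌊0.16033/0.0416667⌋ = 3 → d.
Extended square: lon ⌊0.00138/0.00833333⌋ = 0; lat ⌊0.03533/0.00416667⌋ = 8.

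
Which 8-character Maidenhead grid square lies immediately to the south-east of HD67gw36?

Longitude extended square 3; +1 → 4.
Latitude extended square 6; −1 → 5.

HD67gw45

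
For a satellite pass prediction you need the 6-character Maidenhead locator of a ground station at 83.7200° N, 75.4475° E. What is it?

MR73rr

Shift to the Maidenhead origin (180°W, 90°S): lon 255.4475, lat 173.7200.
Field: lon ⌊255.4475/20⌋ = 12 → M; lat ⌊173.7200/10⌋ = 17 → R.
Square: lon ⌊15.4475/2⌋ = 7; lat ⌊3.7200/1⌋ = 3.
Subsquare: lon ⌊1.4475/0.0833333⌋ = 17 → r; lat ⌊0.7200/0.0416667⌋ = 17 → r.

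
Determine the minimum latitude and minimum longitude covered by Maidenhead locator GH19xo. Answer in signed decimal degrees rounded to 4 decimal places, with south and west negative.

Field G=6, H=7: +6·20° lon, +7·10° lat → SW at lon -60°, lat -20°.
Square 1, 9: +1·2° lon, +9·1° lat → SW at lon -58°, lat -11°.
Subsquare x=23, o=14: +23·0.0833333° lon, +14·0.0416667° lat → SW at lon -56.0833°, lat -10.4167°.
latitude -10.4167, longitude -56.0833.

-10.4167, -56.0833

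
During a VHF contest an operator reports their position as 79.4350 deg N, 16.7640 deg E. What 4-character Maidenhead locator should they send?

JQ89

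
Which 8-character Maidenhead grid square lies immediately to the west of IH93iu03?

IH93hu93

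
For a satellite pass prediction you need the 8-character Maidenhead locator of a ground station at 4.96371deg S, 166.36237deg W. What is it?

AI65ta68

Offset from 180°W / 90°S: lon 13.63763°, lat 85.03629°.
Field: 13.63763/20 → 0 → A, 85.03629/10 → 8 → I; chars AI.
Square: 13.63763/2 → 6, 5.03629/1 → 5; chars 65.
Subsquare: 1.63763/0.0833333 → 19 → t, 0.03629/0.0416667 → 0 → a; chars ta.
Extended square: 0.05430/0.00833333 → 6, 0.03629/0.00416667 → 8; chars 68.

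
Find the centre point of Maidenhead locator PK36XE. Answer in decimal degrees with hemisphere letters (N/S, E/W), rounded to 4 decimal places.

16.1875° N, 127.9583° E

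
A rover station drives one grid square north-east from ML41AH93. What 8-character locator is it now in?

Longitude extended square 9; +1 → 10, wraps to 0, carry into subsquare.
Longitude subsquare a = 0; +1 → 1 = b.
Latitude extended square 3; +1 → 4.

ML41bh04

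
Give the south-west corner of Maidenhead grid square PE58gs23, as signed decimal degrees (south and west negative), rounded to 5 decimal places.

Field P=15, E=4: +15·20° lon, +4·10° lat → SW at lon 120°, lat -50°.
Square 5, 8: +5·2° lon, +8·1° lat → SW at lon 130°, lat -42°.
Subsquare g=6, s=18: +6·0.0833333° lon, +18·0.0416667° lat → SW at lon 130.5°, lat -41.25°.
Extended square 2, 3: +2·0.00833333° lon, +3·0.00416667° lat → SW at lon 130.517°, lat -41.2375°.
latitude -41.23750, longitude 130.51667.

-41.23750, 130.51667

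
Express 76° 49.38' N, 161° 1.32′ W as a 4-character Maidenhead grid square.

AQ96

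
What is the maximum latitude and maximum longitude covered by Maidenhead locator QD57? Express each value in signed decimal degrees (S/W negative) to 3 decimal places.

Field Q=16, D=3: +16·20° lon, +3·10° lat → SW at lon 140°, lat -60°.
Square 5, 7: +5·2° lon, +7·1° lat → SW at lon 150°, lat -53°.
Cell spans 2° lon × 1° lat. NE corner is SW corner plus one full cell.
latitude -52.000, longitude 152.000.

-52.000, 152.000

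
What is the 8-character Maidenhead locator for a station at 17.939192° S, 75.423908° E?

MH72rb04

Offset from 180°W / 90°S: lon 255.42391°, lat 72.06081°.
Field: 255.42391/20 → 12 → M, 72.06081/10 → 7 → H; chars MH.
Square: 15.42391/2 → 7, 2.06081/1 → 2; chars 72.
Subsquare: 1.42391/0.0833333 → 17 → r, 0.06081/0.0416667 → 1 → b; chars rb.
Extended square: 0.00724/0.00833333 → 0, 0.01914/0.00416667 → 4; chars 04.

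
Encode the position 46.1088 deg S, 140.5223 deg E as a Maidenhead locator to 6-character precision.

QE03gv

Shift to the Maidenhead origin (180°W, 90°S): lon 320.5223, lat 43.8912.
Field: lon ⌊320.5223/20⌋ = 16 → Q; lat ⌊43.8912/10⌋ = 4 → E.
Square: lon ⌊0.5223/2⌋ = 0; lat ⌊3.8912/1⌋ = 3.
Subsquare: lon ⌊0.5223/0.0833333⌋ = 6 → g; lat ⌊0.8912/0.0416667⌋ = 21 → v.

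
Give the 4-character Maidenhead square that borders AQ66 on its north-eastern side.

AQ77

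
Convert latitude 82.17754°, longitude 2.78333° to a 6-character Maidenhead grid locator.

JR12je

Add 180° to longitude and 90° to latitude: 182.7833, 172.1775.
Field (20°×10°, letters A–R): lon ⌊182.7833/20⌋ = 9 → J; lat ⌊172.1775/10⌋ = 17 → R.
Square (2°×1°, digits 0–9): lon ⌊2.7833/2⌋ = 1; lat ⌊2.1775/1⌋ = 2.
Subsquare (5′×2.5′, letters a–x): lon ⌊0.7833/0.0833333⌋ = 9 → j; lat ⌊0.1775/0.0416667⌋ = 4 → e.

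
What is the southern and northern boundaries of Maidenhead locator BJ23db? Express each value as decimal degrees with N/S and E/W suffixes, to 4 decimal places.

3.0417° N, 3.0833° N

Field B=1, J=9: +1·20° lon, +9·10° lat → SW at lon -160°, lat 0°.
Square 2, 3: +2·2° lon, +3·1° lat → SW at lon -156°, lat 3°.
Subsquare d=3, b=1: +3·0.0833333° lon, +1·0.0416667° lat → SW at lon -155.75°, lat 3.04167°.
Cell spans 0.0833333° lon × 0.0416667° lat.
south 3.0417° N, north 3.0833° N.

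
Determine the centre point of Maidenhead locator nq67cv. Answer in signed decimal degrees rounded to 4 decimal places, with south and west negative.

Field N=13, Q=16: +13·20° lon, +16·10° lat → SW at lon 80°, lat 70°.
Square 6, 7: +6·2° lon, +7·1° lat → SW at lon 92°, lat 77°.
Subsquare c=2, v=21: +2·0.0833333° lon, +21·0.0416667° lat → SW at lon 92.1667°, lat 77.875°.
Cell spans 0.0833333° lon × 0.0416667° lat. Centre is SW corner plus half of each.
latitude 77.8958, longitude 92.2083.

77.8958, 92.2083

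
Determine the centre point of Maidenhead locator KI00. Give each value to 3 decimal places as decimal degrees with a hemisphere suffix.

Field K=10, I=8: +10·20° lon, +8·10° lat → SW at lon 20°, lat -10°.
Square 0, 0: +0·2° lon, +0·1° lat → SW at lon 20°, lat -10°.
Cell spans 2° lon × 1° lat. Centre is SW corner plus half of each.
latitude 9.500° S, longitude 21.000° E.

9.500° S, 21.000° E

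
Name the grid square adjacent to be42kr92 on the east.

Longitude extended square 9; +1 → 10, wraps to 0, carry into subsquare.
Longitude subsquare k = 10; +1 → 11 = l.
The latitude characters are unchanged.

BE42lr02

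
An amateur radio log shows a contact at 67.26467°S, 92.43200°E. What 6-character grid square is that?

NC62fr

Add 180° to longitude and 90° to latitude: 272.4320, 22.7353.
Field: 272.4320/20 → 13 → N, 22.7353/10 → 2 → C; chars NC.
Square: 12.4320/2 → 6, 2.7353/1 → 2; chars 62.
Subsquare: 0.4320/0.0833333 → 5 → f, 0.7353/0.0416667 → 17 → r; chars fr.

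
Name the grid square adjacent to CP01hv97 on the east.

Longitude extended square 9; +1 → 10, wraps to 0, carry into subsquare.
Longitude subsquare h = 7; +1 → 8 = i.
The latitude characters are unchanged.

CP01iv07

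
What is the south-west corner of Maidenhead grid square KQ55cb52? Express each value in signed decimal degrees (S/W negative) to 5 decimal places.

75.05000, 30.20833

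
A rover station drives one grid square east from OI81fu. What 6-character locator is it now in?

Longitude subsquare f = 5; +1 → 6 = g.
The latitude characters are unchanged.

OI81gu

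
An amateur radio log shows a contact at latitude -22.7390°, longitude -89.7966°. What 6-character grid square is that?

Shift to the Maidenhead origin (180°W, 90°S): lon 90.2034, lat 67.2610.
Field: 90.2034/20 → 4 → E, 67.2610/10 → 6 → G; chars EG.
Square: 10.2034/2 → 5, 7.2610/1 → 7; chars 57.
Subsquare: 0.2034/0.0833333 → 2 → c, 0.2610/0.0416667 → 6 → g; chars cg.

EG57cg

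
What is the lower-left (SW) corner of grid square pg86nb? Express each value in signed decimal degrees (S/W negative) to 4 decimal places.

Field P=15, G=6: +15·20° lon, +6·10° lat → SW at lon 120°, lat -30°.
Square 8, 6: +8·2° lon, +6·1° lat → SW at lon 136°, lat -24°.
Subsquare n=13, b=1: +13·0.0833333° lon, +1·0.0416667° lat → SW at lon 137.083°, lat -23.9583°.
latitude -23.9583, longitude 137.0833.

-23.9583, 137.0833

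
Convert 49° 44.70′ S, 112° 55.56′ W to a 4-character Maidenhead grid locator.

Shift to the Maidenhead origin (180°W, 90°S): lon 67.07, lat 40.26.
Field: lon ⌊67.07/20⌋ = 3 → D; lat ⌊40.26/10⌋ = 4 → E.
Square: lon ⌊7.07/2⌋ = 3; lat ⌊0.26/1⌋ = 0.

DE30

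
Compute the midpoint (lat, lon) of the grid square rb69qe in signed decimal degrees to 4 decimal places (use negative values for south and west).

-70.8125, 173.3750

Field R=17, B=1: +17·20° lon, +1·10° lat → SW at lon 160°, lat -80°.
Square 6, 9: +6·2° lon, +9·1° lat → SW at lon 172°, lat -71°.
Subsquare q=16, e=4: +16·0.0833333° lon, +4·0.0416667° lat → SW at lon 173.333°, lat -70.8333°.
Cell spans 0.0833333° lon × 0.0416667° lat. Centre is SW corner plus half of each.
latitude -70.8125, longitude 173.3750.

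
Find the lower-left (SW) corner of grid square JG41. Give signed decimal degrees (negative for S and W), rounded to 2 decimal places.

Field J=9, G=6: +9·20° lon, +6·10° lat → SW at lon 0°, lat -30°.
Square 4, 1: +4·2° lon, +1·1° lat → SW at lon 8°, lat -29°.
latitude -29.00, longitude 8.00.

-29.00, 8.00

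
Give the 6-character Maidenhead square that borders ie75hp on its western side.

IE75gp

Longitude subsquare h = 7; −1 → 6 = g.
The latitude characters are unchanged.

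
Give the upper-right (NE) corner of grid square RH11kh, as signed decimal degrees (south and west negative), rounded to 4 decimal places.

-18.6667, 162.9167

Field R=17, H=7: +17·20° lon, +7·10° lat → SW at lon 160°, lat -20°.
Square 1, 1: +1·2° lon, +1·1° lat → SW at lon 162°, lat -19°.
Subsquare k=10, h=7: +10·0.0833333° lon, +7·0.0416667° lat → SW at lon 162.833°, lat -18.7083°.
Cell spans 0.0833333° lon × 0.0416667° lat. NE corner is SW corner plus one full cell.
latitude -18.6667, longitude 162.9167.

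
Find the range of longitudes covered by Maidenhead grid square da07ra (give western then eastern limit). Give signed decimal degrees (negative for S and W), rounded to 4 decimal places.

-118.5833, -118.5000

Field D=3, A=0: +3·20° lon, +0·10° lat → SW at lon -120°, lat -90°.
Square 0, 7: +0·2° lon, +7·1° lat → SW at lon -120°, lat -83°.
Subsquare r=17, a=0: +17·0.0833333° lon, +0·0.0416667° lat → SW at lon -118.583°, lat -83°.
Cell spans 0.0833333° lon × 0.0416667° lat.
west -118.5833, east -118.5000.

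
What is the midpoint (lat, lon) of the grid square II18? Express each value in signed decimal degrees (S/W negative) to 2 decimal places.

-1.50, -17.00

Field I=8, I=8: +8·20° lon, +8·10° lat → SW at lon -20°, lat -10°.
Square 1, 8: +1·2° lon, +8·1° lat → SW at lon -18°, lat -2°.
Cell spans 2° lon × 1° lat. Centre is SW corner plus half of each.
latitude -1.50, longitude -17.00.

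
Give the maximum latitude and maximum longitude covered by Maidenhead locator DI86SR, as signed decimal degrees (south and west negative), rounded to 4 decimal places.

-3.2500, -102.4167

Field D=3, I=8: +3·20° lon, +8·10° lat → SW at lon -120°, lat -10°.
Square 8, 6: +8·2° lon, +6·1° lat → SW at lon -104°, lat -4°.
Subsquare s=18, r=17: +18·0.0833333° lon, +17·0.0416667° lat → SW at lon -102.5°, lat -3.29167°.
Cell spans 0.0833333° lon × 0.0416667° lat. NE corner is SW corner plus one full cell.
latitude -3.2500, longitude -102.4167.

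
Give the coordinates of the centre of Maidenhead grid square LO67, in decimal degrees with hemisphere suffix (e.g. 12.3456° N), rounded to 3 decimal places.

57.500° N, 53.000° E

Field L=11, O=14: +11·20° lon, +14·10° lat → SW at lon 40°, lat 50°.
Square 6, 7: +6·2° lon, +7·1° lat → SW at lon 52°, lat 57°.
Cell spans 2° lon × 1° lat. Centre is SW corner plus half of each.
latitude 57.500° N, longitude 53.000° E.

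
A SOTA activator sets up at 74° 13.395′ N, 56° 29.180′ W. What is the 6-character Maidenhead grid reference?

Shift to the Maidenhead origin (180°W, 90°S): lon 123.5137, lat 164.2233.
Field: 123.5137/20 → 6 → G, 164.2233/10 → 16 → Q; chars GQ.
Square: 3.5137/2 → 1, 4.2233/1 → 4; chars 14.
Subsquare: 1.5137/0.0833333 → 18 → s, 0.2233/0.0416667 → 5 → f; chars sf.

GQ14sf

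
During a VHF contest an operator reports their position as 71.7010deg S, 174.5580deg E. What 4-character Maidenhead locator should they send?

RB78

Offset from 180°W / 90°S: lon 354.56°, lat 18.30°.
Field (20°×10°, letters A–R): 354.56/20 → 17 → R, 18.30/10 → 1 → B; chars RB.
Square (2°×1°, digits 0–9): 14.56/2 → 7, 8.30/1 → 8; chars 78.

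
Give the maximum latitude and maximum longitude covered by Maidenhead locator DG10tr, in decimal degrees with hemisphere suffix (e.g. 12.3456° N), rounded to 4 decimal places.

Field D=3, G=6: +3·20° lon, +6·10° lat → SW at lon -120°, lat -30°.
Square 1, 0: +1·2° lon, +0·1° lat → SW at lon -118°, lat -30°.
Subsquare t=19, r=17: +19·0.0833333° lon, +17·0.0416667° lat → SW at lon -116.417°, lat -29.2917°.
Cell spans 0.0833333° lon × 0.0416667° lat. NE corner is SW corner plus one full cell.
latitude 29.2500° S, longitude 116.3333° W.

29.2500° S, 116.3333° W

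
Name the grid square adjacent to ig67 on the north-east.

IG78

Longitude square 6; +1 → 7.
Latitude square 7; +1 → 8.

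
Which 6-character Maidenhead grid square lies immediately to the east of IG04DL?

Longitude subsquare d = 3; +1 → 4 = e.
The latitude characters are unchanged.

IG04el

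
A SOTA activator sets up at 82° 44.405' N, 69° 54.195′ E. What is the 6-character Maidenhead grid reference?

Shift to the Maidenhead origin (180°W, 90°S): lon 249.9033, lat 172.7401.
Field (20°×10°, letters A–R): lon ⌊249.9033/20⌋ = 12 → M; lat ⌊172.7401/10⌋ = 17 → R.
Square (2°×1°, digits 0–9): lon ⌊9.9033/2⌋ = 4; lat ⌊2.7401/1⌋ = 2.
Subsquare (5′×2.5′, letters a–x): lon ⌊1.9033/0.0833333⌋ = 22 → w; lat ⌊0.7401/0.0416667⌋ = 17 → r.

MR42wr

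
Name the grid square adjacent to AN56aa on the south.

AN55ax

Latitude subsquare a = 0; −1 → -1, wraps to 23 = x, carry into square.
Latitude square 6; −1 → 5.
The longitude characters are unchanged.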